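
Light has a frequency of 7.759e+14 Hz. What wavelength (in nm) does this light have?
386.38 nm

Using the wave equation: c = fλ

Solving for wavelength:
λ = c/f = (3×10⁸ m/s) / (7.759e+14 Hz)
λ = 386.38 nm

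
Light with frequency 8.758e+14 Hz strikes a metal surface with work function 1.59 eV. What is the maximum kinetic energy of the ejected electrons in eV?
2.0320 eV

Using Einstein's photoelectric equation: KE_max = hf - φ

First, calculate the photon energy:
E_photon = hf = (6.626×10⁻³⁴ J·s)(8.758e+14 Hz)
E_photon = 3.6220 eV

Then, the maximum kinetic energy:
KE_max = E_photon - φ = 3.6220 eV - 1.59 eV = 2.0320 eV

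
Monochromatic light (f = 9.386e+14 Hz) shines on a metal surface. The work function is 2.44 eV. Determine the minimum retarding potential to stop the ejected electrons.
1.4417 V

The stopping potential V_s satisfies: eV_s = KE_max

First, find KE_max using Einstein's equation:
E_photon = hf = (6.626×10⁻³⁴ J·s)(9.386e+14 Hz) = 3.8817 eV
KE_max = E_photon - φ = 3.8817 - 2.44 = 1.4417 eV

Since eV_s = KE_max:
V_s = KE_max/e = 1.4417 V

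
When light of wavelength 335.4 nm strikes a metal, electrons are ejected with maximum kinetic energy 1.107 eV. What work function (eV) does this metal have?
2.59 eV

From Einstein's photoelectric equation: KE_max = hf - φ = hc/λ - φ

Rearranging for φ:
φ = hc/λ - KE_max

Calculate photon energy:
E_photon = hc/λ = 3.6966 eV

Therefore:
φ = 3.6966 - 1.107 = 2.59 eV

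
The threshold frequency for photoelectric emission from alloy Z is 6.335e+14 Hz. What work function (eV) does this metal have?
2.62 eV

At the threshold frequency, photon energy equals work function:
φ = hf₀

Calculating:
φ = (6.626×10⁻³⁴ J·s)(6.335e+14 Hz)
φ = 2.62 eV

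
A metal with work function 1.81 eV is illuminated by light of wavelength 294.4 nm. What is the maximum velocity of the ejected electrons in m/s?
9.1909e+05 m/s

First, find the maximum kinetic energy:
E_photon = hc/λ = 4.2114 eV
KE_max = E_photon - φ = 4.2114 - 1.81 = 2.4014 eV

Convert to Joules: KE_max = 2.4014 × 1.602×10⁻¹⁹ J = 3.8475e-19 J

Then use KE = ½mv² to find velocity:
v = √(2·KE/m) = √(2 × 3.8475e-19 J / 9.109e-31 kg)
v = 9.1909e+05 m/s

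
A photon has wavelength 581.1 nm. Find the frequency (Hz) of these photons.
5.1591e+14 Hz

Using the wave equation: c = fλ

Solving for frequency:
f = c/λ = (3×10⁸ m/s) / (581.1×10⁻⁹ m)
f = 5.1591e+14 Hz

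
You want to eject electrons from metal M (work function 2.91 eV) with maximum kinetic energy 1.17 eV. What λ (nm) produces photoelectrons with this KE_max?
303.88 nm

From Einstein's equation: KE_max = hc/λ - φ

Rearranging for λ:
hc/λ = KE_max + φ
λ = hc/(KE_max + φ)

Required photon energy:
E_photon = KE_max + φ = 1.17 + 2.91 = 4.08 eV

Required wavelength:
λ = hc/E_photon = (6.626×10⁻³⁴)(3×10⁸) / (4.08 × 1.602×10⁻¹⁹)
λ = 303.88 nm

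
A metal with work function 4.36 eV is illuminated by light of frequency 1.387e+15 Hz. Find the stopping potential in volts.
1.3762 V

The stopping potential V_s satisfies: eV_s = KE_max

First, find KE_max using Einstein's equation:
E_photon = hf = (6.626×10⁻³⁴ J·s)(1.387e+15 Hz) = 5.7362 eV
KE_max = E_photon - φ = 5.7362 - 4.36 = 1.3762 eV

Since eV_s = KE_max:
V_s = KE_max/e = 1.3762 V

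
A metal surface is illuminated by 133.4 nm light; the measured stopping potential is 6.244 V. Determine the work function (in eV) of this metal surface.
3.05 eV

The stopping potential gives the maximum kinetic energy: KE_max = eV_s = 6.244 eV

From Einstein's photoelectric equation: KE_max = hc/λ - φ
Rearranging: φ = hc/λ - KE_max

Calculate photon energy:
E_photon = hc/λ = (6.626×10⁻³⁴ J·s)(3×10⁸ m/s) / (133.4×10⁻⁹ m) = 9.2942 eV

Therefore:
φ = 9.2942 - 6.244 = 3.05 eV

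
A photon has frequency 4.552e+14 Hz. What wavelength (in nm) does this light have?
658.60 nm

Using the wave equation: c = fλ

Solving for wavelength:
λ = c/f = (3×10⁸ m/s) / (4.552e+14 Hz)
λ = 658.60 nm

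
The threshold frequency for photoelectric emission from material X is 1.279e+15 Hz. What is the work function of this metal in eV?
5.29 eV

At the threshold frequency, photon energy equals work function:
φ = hf₀

Calculating:
φ = (6.626×10⁻³⁴ J·s)(1.279e+15 Hz)
φ = 5.29 eV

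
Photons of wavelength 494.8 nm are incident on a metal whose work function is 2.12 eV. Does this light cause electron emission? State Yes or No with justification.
Yes

For photoemission, the photon energy must exceed the work function.

Photon energy: E = hc/λ = 2.5057 eV
Work function: φ = 2.12 eV

Since E_photon (2.5057 eV) > φ (2.12 eV), photoemission WILL occur.
The threshold wavelength is λ₀ = hc/φ = 584.8 nm.
Since 494.8 nm < 584.8 nm, the light has sufficient energy.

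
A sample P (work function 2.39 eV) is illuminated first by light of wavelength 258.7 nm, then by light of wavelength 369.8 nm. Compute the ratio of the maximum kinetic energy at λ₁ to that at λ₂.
2.4956

Using Einstein's equation: KE_max = hc/λ - φ

For λ₁ = 258.7 nm:
E₁ = hc/λ₁ = 4.7926 eV
KE₁ = E₁ - φ = 4.7926 - 2.39 = 2.4026 eV

For λ₂ = 369.8 nm:
E₂ = hc/λ₂ = 3.3527 eV
KE₂ = E₂ - φ = 3.3527 - 2.39 = 0.9627 eV

Ratio: KE₁/KE₂ = 2.4026/0.9627 = 2.4956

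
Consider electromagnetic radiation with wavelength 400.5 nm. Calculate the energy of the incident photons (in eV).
3.0957 eV

Using E = hf = hc/λ:

E = hc/λ = (6.626×10⁻³⁴ J·s)(3×10⁸ m/s) / (400.5×10⁻⁹ m)
E = 3.0957 eV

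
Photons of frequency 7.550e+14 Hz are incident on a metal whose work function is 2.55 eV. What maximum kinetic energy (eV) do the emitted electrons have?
0.5724 eV

Using Einstein's photoelectric equation: KE_max = hf - φ

First, calculate the photon energy:
E_photon = hf = (6.626×10⁻³⁴ J·s)(7.550e+14 Hz)
E_photon = 3.1224 eV

Then, the maximum kinetic energy:
KE_max = E_photon - φ = 3.1224 eV - 2.55 eV = 0.5724 eV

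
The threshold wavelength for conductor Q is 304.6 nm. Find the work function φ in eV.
4.07 eV

At the threshold wavelength, photon energy equals work function:
φ = hc/λ₀

Calculating:
φ = (6.626×10⁻³⁴ J·s)(3×10⁸ m/s) / (304.6×10⁻⁹ m)
φ = 4.07 eV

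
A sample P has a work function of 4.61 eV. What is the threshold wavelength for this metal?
268.95 nm

The threshold wavelength is when the photon energy equals the work function:
hc/λ₀ = φ

Solving for λ₀:
λ₀ = hc/φ = (6.626×10⁻³⁴ J·s)(3×10⁸ m/s) / (4.61 eV × 1.602×10⁻¹⁹ J/eV)
λ₀ = 268.95 nm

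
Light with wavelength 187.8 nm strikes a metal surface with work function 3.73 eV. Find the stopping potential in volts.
2.8719 V

The stopping potential V_s satisfies: eV_s = KE_max

First, find KE_max using Einstein's equation:
E_photon = hc/λ = 6.6019 eV
KE_max = E_photon - φ = 6.6019 - 3.73 = 2.8719 eV

Since eV_s = KE_max:
V_s = KE_max/e = 2.8719 V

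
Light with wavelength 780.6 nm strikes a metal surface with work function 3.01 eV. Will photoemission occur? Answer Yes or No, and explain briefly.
No

For photoemission, the photon energy must exceed the work function.

Photon energy: E = hc/λ = 1.5883 eV
Work function: φ = 3.01 eV

Since E_photon (1.5883 eV) < φ (3.01 eV), photoemission will NOT occur.
The threshold wavelength is λ₀ = hc/φ = 411.9 nm.
Since 780.6 nm > 411.9 nm, the photons lack sufficient energy.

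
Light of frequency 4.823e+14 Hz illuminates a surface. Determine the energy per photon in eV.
1.9946 eV

Using E = hf:

E = hf = (6.626×10⁻³⁴ J·s)(4.823e+14 Hz)
E = 1.9946 eV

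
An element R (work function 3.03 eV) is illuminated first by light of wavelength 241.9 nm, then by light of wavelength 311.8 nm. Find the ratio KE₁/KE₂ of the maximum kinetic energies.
2.2141

Using Einstein's equation: KE_max = hc/λ - φ

For λ₁ = 241.9 nm:
E₁ = hc/λ₁ = 5.1254 eV
KE₁ = E₁ - φ = 5.1254 - 3.03 = 2.0954 eV

For λ₂ = 311.8 nm:
E₂ = hc/λ₂ = 3.9764 eV
KE₂ = E₂ - φ = 3.9764 - 3.03 = 0.9464 eV

Ratio: KE₁/KE₂ = 2.0954/0.9464 = 2.2141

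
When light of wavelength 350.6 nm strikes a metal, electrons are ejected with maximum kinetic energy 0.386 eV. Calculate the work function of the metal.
3.15 eV

From Einstein's photoelectric equation: KE_max = hf - φ = hc/λ - φ

Rearranging for φ:
φ = hc/λ - KE_max

Calculate photon energy:
E_photon = hc/λ = 3.5363 eV

Therefore:
φ = 3.5363 - 0.386 = 3.15 eV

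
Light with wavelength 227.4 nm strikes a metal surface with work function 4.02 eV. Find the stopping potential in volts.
1.4323 V

The stopping potential V_s satisfies: eV_s = KE_max

First, find KE_max using Einstein's equation:
E_photon = hc/λ = 5.4523 eV
KE_max = E_photon - φ = 5.4523 - 4.02 = 1.4323 eV

Since eV_s = KE_max:
V_s = KE_max/e = 1.4323 V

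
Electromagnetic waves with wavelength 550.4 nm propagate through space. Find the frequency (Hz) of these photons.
5.4468e+14 Hz

Using the wave equation: c = fλ

Solving for frequency:
f = c/λ = (3×10⁸ m/s) / (550.4×10⁻⁹ m)
f = 5.4468e+14 Hz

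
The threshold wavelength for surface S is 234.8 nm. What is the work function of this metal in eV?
5.28 eV

At the threshold wavelength, photon energy equals work function:
φ = hc/λ₀

Calculating:
φ = (6.626×10⁻³⁴ J·s)(3×10⁸ m/s) / (234.8×10⁻⁹ m)
φ = 5.28 eV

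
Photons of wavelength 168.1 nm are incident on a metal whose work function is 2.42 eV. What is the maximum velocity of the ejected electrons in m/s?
1.3203e+06 m/s

First, find the maximum kinetic energy:
E_photon = hc/λ = 7.3756 eV
KE_max = E_photon - φ = 7.3756 - 2.42 = 4.9556 eV

Convert to Joules: KE_max = 4.9556 × 1.602×10⁻¹⁹ J = 7.9398e-19 J

Then use KE = ½mv² to find velocity:
v = √(2·KE/m) = √(2 × 7.9398e-19 J / 9.109e-31 kg)
v = 1.3203e+06 m/s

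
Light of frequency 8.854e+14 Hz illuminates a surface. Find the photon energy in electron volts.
3.6617 eV

Using E = hf:

E = hf = (6.626×10⁻³⁴ J·s)(8.854e+14 Hz)
E = 3.6617 eV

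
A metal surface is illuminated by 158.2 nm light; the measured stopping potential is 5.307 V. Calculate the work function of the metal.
2.53 eV

The stopping potential gives the maximum kinetic energy: KE_max = eV_s = 5.307 eV

From Einstein's photoelectric equation: KE_max = hc/λ - φ
Rearranging: φ = hc/λ - KE_max

Calculate photon energy:
E_photon = hc/λ = (6.626×10⁻³⁴ J·s)(3×10⁸ m/s) / (158.2×10⁻⁹ m) = 7.8372 eV

Therefore:
φ = 7.8372 - 5.307 = 2.53 eV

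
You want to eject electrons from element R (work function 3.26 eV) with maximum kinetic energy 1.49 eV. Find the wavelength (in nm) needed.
261.02 nm

From Einstein's equation: KE_max = hc/λ - φ

Rearranging for λ:
hc/λ = KE_max + φ
λ = hc/(KE_max + φ)

Required photon energy:
E_photon = KE_max + φ = 1.49 + 3.26 = 4.75 eV

Required wavelength:
λ = hc/E_photon = (6.626×10⁻³⁴)(3×10⁸) / (4.75 × 1.602×10⁻¹⁹)
λ = 261.02 nm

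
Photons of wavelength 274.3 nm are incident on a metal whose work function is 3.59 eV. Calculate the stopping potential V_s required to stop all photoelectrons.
0.9300 V

The stopping potential V_s satisfies: eV_s = KE_max

First, find KE_max using Einstein's equation:
E_photon = hc/λ = 4.5200 eV
KE_max = E_photon - φ = 4.5200 - 3.59 = 0.9300 eV

Since eV_s = KE_max:
V_s = KE_max/e = 0.9300 V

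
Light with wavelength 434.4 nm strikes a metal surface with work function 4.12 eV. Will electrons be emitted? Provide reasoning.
No

For photoemission, the photon energy must exceed the work function.

Photon energy: E = hc/λ = 2.8541 eV
Work function: φ = 4.12 eV

Since E_photon (2.8541 eV) < φ (4.12 eV), photoemission will NOT occur.
The threshold wavelength is λ₀ = hc/φ = 300.9 nm.
Since 434.4 nm > 300.9 nm, the photons lack sufficient energy.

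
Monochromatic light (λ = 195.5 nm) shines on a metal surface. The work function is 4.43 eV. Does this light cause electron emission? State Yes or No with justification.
Yes

For photoemission, the photon energy must exceed the work function.

Photon energy: E = hc/λ = 6.3419 eV
Work function: φ = 4.43 eV

Since E_photon (6.3419 eV) > φ (4.43 eV), photoemission WILL occur.
The threshold wavelength is λ₀ = hc/φ = 279.9 nm.
Since 195.5 nm < 279.9 nm, the light has sufficient energy.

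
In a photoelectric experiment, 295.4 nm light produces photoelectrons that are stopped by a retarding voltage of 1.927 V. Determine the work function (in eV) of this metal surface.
2.27 eV

The stopping potential gives the maximum kinetic energy: KE_max = eV_s = 1.927 eV

From Einstein's photoelectric equation: KE_max = hc/λ - φ
Rearranging: φ = hc/λ - KE_max

Calculate photon energy:
E_photon = hc/λ = (6.626×10⁻³⁴ J·s)(3×10⁸ m/s) / (295.4×10⁻⁹ m) = 4.1972 eV

Therefore:
φ = 4.1972 - 1.927 = 2.27 eV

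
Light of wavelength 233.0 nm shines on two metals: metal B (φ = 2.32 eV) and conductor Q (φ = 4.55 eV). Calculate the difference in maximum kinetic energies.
2.2300 eV

Using KE_max = hc/λ - φ for each metal:

Photon energy: E = hc/λ = 5.3212 eV

For metal B (φ₁ = 2.32 eV):
KE₁ = E - φ₁ = 5.3212 - 2.32 = 3.0012 eV

For conductor Q (φ₂ = 4.55 eV):
KE₂ = E - φ₂ = 5.3212 - 4.55 = 0.7712 eV

Difference:
ΔKE = KE₁ - KE₂ = 3.0012 - 0.7712 = 2.2300 eV

Note: The difference equals the difference in work functions: 4.55 - 2.32 = 2.23 eV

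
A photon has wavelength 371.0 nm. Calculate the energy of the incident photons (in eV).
3.3419 eV

Using E = hf = hc/λ:

E = hc/λ = (6.626×10⁻³⁴ J·s)(3×10⁸ m/s) / (371.0×10⁻⁹ m)
E = 3.3419 eV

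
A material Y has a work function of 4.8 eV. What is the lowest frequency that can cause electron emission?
1.1606e+15 Hz

The threshold frequency is when the photon energy equals the work function:
hf₀ = φ

Solving for f₀:
f₀ = φ/h = (4.8 eV × 1.602×10⁻¹⁹ J/eV) / (6.626×10⁻³⁴ J·s)
f₀ = 1.1606e+15 Hz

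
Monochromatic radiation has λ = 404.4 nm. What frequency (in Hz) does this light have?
7.4133e+14 Hz

Using the wave equation: c = fλ

Solving for frequency:
f = c/λ = (3×10⁸ m/s) / (404.4×10⁻⁹ m)
f = 7.4133e+14 Hz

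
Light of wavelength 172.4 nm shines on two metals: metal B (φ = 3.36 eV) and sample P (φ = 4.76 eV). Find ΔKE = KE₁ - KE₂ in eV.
1.4000 eV

Using KE_max = hc/λ - φ for each metal:

Photon energy: E = hc/λ = 7.1917 eV

For metal B (φ₁ = 3.36 eV):
KE₁ = E - φ₁ = 7.1917 - 3.36 = 3.8317 eV

For sample P (φ₂ = 4.76 eV):
KE₂ = E - φ₂ = 7.1917 - 4.76 = 2.4317 eV

Difference:
ΔKE = KE₁ - KE₂ = 3.8317 - 2.4317 = 1.4000 eV

Note: The difference equals the difference in work functions: 4.76 - 3.36 = 1.40 eV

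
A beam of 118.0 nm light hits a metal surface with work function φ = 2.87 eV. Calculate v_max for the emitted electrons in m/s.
1.6390e+06 m/s

First, find the maximum kinetic energy:
E_photon = hc/λ = 10.5071 eV
KE_max = E_photon - φ = 10.5071 - 2.87 = 7.6371 eV

Convert to Joules: KE_max = 7.6371 × 1.602×10⁻¹⁹ J = 1.2236e-18 J

Then use KE = ½mv² to find velocity:
v = √(2·KE/m) = √(2 × 1.2236e-18 J / 9.109e-31 kg)
v = 1.6390e+06 m/s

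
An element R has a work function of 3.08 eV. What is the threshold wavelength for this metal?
402.55 nm

The threshold wavelength is when the photon energy equals the work function:
hc/λ₀ = φ

Solving for λ₀:
λ₀ = hc/φ = (6.626×10⁻³⁴ J·s)(3×10⁸ m/s) / (3.08 eV × 1.602×10⁻¹⁹ J/eV)
λ₀ = 402.55 nm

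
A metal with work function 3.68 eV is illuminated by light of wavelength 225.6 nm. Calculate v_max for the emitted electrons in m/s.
7.9920e+05 m/s

First, find the maximum kinetic energy:
E_photon = hc/λ = 5.4958 eV
KE_max = E_photon - φ = 5.4958 - 3.68 = 1.8158 eV

Convert to Joules: KE_max = 1.8158 × 1.602×10⁻¹⁹ J = 2.9092e-19 J

Then use KE = ½mv² to find velocity:
v = √(2·KE/m) = √(2 × 2.9092e-19 J / 9.109e-31 kg)
v = 7.9920e+05 m/s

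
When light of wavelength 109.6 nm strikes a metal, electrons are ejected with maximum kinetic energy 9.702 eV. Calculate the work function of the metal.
1.61 eV

From Einstein's photoelectric equation: KE_max = hf - φ = hc/λ - φ

Rearranging for φ:
φ = hc/λ - KE_max

Calculate photon energy:
E_photon = hc/λ = 11.3124 eV

Therefore:
φ = 11.3124 - 9.702 = 1.61 eV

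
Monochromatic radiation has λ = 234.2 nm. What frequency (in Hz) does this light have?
1.2801e+15 Hz

Using the wave equation: c = fλ

Solving for frequency:
f = c/λ = (3×10⁸ m/s) / (234.2×10⁻⁹ m)
f = 1.2801e+15 Hz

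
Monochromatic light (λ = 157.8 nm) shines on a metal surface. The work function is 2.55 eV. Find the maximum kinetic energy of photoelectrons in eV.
5.3070 eV

Using Einstein's photoelectric equation: KE_max = hf - φ = hc/λ - φ

First, calculate the photon energy:
E_photon = hc/λ = (6.626×10⁻³⁴ J·s)(3×10⁸ m/s) / (157.8×10⁻⁹ m)
E_photon = 7.8570 eV

Then, the maximum kinetic energy:
KE_max = E_photon - φ = 7.8570 eV - 2.55 eV = 5.3070 eV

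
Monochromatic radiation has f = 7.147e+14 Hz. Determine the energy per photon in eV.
2.9558 eV

Using E = hf:

E = hf = (6.626×10⁻³⁴ J·s)(7.147e+14 Hz)
E = 2.9558 eV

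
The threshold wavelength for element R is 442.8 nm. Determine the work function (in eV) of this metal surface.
2.80 eV

At the threshold wavelength, photon energy equals work function:
φ = hc/λ₀

Calculating:
φ = (6.626×10⁻³⁴ J·s)(3×10⁸ m/s) / (442.8×10⁻⁹ m)
φ = 2.80 eV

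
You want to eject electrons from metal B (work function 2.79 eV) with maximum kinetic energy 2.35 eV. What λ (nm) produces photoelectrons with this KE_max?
241.21 nm

From Einstein's equation: KE_max = hc/λ - φ

Rearranging for λ:
hc/λ = KE_max + φ
λ = hc/(KE_max + φ)

Required photon energy:
E_photon = KE_max + φ = 2.35 + 2.79 = 5.14 eV

Required wavelength:
λ = hc/E_photon = (6.626×10⁻³⁴)(3×10⁸) / (5.14 × 1.602×10⁻¹⁹)
λ = 241.21 nm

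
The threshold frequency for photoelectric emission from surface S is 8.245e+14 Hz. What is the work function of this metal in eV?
3.41 eV

At the threshold frequency, photon energy equals work function:
φ = hf₀

Calculating:
φ = (6.626×10⁻³⁴ J·s)(8.245e+14 Hz)
φ = 3.41 eV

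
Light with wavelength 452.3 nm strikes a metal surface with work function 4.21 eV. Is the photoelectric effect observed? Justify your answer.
No

For photoemission, the photon energy must exceed the work function.

Photon energy: E = hc/λ = 2.7412 eV
Work function: φ = 4.21 eV

Since E_photon (2.7412 eV) < φ (4.21 eV), photoemission will NOT occur.
The threshold wavelength is λ₀ = hc/φ = 294.5 nm.
Since 452.3 nm > 294.5 nm, the photons lack sufficient energy.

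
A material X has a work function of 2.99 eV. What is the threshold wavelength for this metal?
414.66 nm

The threshold wavelength is when the photon energy equals the work function:
hc/λ₀ = φ

Solving for λ₀:
λ₀ = hc/φ = (6.626×10⁻³⁴ J·s)(3×10⁸ m/s) / (2.99 eV × 1.602×10⁻¹⁹ J/eV)
λ₀ = 414.66 nm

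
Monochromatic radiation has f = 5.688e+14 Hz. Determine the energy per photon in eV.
2.3524 eV

Using E = hf:

E = hf = (6.626×10⁻³⁴ J·s)(5.688e+14 Hz)
E = 2.3524 eV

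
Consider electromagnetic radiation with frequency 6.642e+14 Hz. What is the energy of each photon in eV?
2.7469 eV

Using E = hf:

E = hf = (6.626×10⁻³⁴ J·s)(6.642e+14 Hz)
E = 2.7469 eV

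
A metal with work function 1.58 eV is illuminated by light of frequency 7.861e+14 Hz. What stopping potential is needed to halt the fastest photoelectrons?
1.6710 V

The stopping potential V_s satisfies: eV_s = KE_max

First, find KE_max using Einstein's equation:
E_photon = hf = (6.626×10⁻³⁴ J·s)(7.861e+14 Hz) = 3.2510 eV
KE_max = E_photon - φ = 3.2510 - 1.58 = 1.6710 eV

Since eV_s = KE_max:
V_s = KE_max/e = 1.6710 V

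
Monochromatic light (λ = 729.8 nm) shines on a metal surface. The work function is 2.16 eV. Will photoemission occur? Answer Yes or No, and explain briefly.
No

For photoemission, the photon energy must exceed the work function.

Photon energy: E = hc/λ = 1.6989 eV
Work function: φ = 2.16 eV

Since E_photon (1.6989 eV) < φ (2.16 eV), photoemission will NOT occur.
The threshold wavelength is λ₀ = hc/φ = 574.0 nm.
Since 729.8 nm > 574.0 nm, the photons lack sufficient energy.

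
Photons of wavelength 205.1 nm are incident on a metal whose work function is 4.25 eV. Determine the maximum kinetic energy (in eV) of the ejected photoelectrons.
1.7951 eV

Using Einstein's photoelectric equation: KE_max = hf - φ = hc/λ - φ

First, calculate the photon energy:
E_photon = hc/λ = (6.626×10⁻³⁴ J·s)(3×10⁸ m/s) / (205.1×10⁻⁹ m)
E_photon = 6.0451 eV

Then, the maximum kinetic energy:
KE_max = E_photon - φ = 6.0451 eV - 4.25 eV = 1.7951 eV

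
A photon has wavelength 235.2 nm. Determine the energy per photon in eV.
5.2714 eV

Using E = hf = hc/λ:

E = hc/λ = (6.626×10⁻³⁴ J·s)(3×10⁸ m/s) / (235.2×10⁻⁹ m)
E = 5.2714 eV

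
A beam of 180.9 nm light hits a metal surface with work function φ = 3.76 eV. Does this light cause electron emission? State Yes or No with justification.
Yes

For photoemission, the photon energy must exceed the work function.

Photon energy: E = hc/λ = 6.8537 eV
Work function: φ = 3.76 eV

Since E_photon (6.8537 eV) > φ (3.76 eV), photoemission WILL occur.
The threshold wavelength is λ₀ = hc/φ = 329.7 nm.
Since 180.9 nm < 329.7 nm, the light has sufficient energy.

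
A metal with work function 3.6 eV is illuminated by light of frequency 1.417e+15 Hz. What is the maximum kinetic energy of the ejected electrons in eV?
2.2602 eV

Using Einstein's photoelectric equation: KE_max = hf - φ

First, calculate the photon energy:
E_photon = hf = (6.626×10⁻³⁴ J·s)(1.417e+15 Hz)
E_photon = 5.8602 eV

Then, the maximum kinetic energy:
KE_max = E_photon - φ = 5.8602 eV - 3.6 eV = 2.2602 eV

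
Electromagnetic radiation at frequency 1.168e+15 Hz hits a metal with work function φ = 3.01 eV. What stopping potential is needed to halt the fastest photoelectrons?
1.8205 V

The stopping potential V_s satisfies: eV_s = KE_max

First, find KE_max using Einstein's equation:
E_photon = hf = (6.626×10⁻³⁴ J·s)(1.168e+15 Hz) = 4.8305 eV
KE_max = E_photon - φ = 4.8305 - 3.01 = 1.8205 eV

Since eV_s = KE_max:
V_s = KE_max/e = 1.8205 V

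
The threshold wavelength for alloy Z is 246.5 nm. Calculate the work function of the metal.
5.03 eV

At the threshold wavelength, photon energy equals work function:
φ = hc/λ₀

Calculating:
φ = (6.626×10⁻³⁴ J·s)(3×10⁸ m/s) / (246.5×10⁻⁹ m)
φ = 5.03 eV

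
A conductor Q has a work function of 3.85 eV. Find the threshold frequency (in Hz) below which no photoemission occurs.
9.3093e+14 Hz

The threshold frequency is when the photon energy equals the work function:
hf₀ = φ

Solving for f₀:
f₀ = φ/h = (3.85 eV × 1.602×10⁻¹⁹ J/eV) / (6.626×10⁻³⁴ J·s)
f₀ = 9.3093e+14 Hz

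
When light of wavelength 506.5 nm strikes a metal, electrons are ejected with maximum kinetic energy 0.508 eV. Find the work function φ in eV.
1.94 eV

From Einstein's photoelectric equation: KE_max = hf - φ = hc/λ - φ

Rearranging for φ:
φ = hc/λ - KE_max

Calculate photon energy:
E_photon = hc/λ = 2.4479 eV

Therefore:
φ = 2.4479 - 0.508 = 1.94 eV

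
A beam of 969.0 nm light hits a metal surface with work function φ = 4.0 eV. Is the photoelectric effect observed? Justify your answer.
No

For photoemission, the photon energy must exceed the work function.

Photon energy: E = hc/λ = 1.2795 eV
Work function: φ = 4.0 eV

Since E_photon (1.2795 eV) < φ (4.0 eV), photoemission will NOT occur.
The threshold wavelength is λ₀ = hc/φ = 310.0 nm.
Since 969.0 nm > 310.0 nm, the photons lack sufficient energy.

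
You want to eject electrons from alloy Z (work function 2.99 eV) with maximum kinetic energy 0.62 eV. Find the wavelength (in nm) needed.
343.45 nm

From Einstein's equation: KE_max = hc/λ - φ

Rearranging for λ:
hc/λ = KE_max + φ
λ = hc/(KE_max + φ)

Required photon energy:
E_photon = KE_max + φ = 0.62 + 2.99 = 3.61 eV

Required wavelength:
λ = hc/E_photon = (6.626×10⁻³⁴)(3×10⁸) / (3.61 × 1.602×10⁻¹⁹)
λ = 343.45 nm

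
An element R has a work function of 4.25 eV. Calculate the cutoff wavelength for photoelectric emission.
291.73 nm

The threshold wavelength is when the photon energy equals the work function:
hc/λ₀ = φ

Solving for λ₀:
λ₀ = hc/φ = (6.626×10⁻³⁴ J·s)(3×10⁸ m/s) / (4.25 eV × 1.602×10⁻¹⁹ J/eV)
λ₀ = 291.73 nm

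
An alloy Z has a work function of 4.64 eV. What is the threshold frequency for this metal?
1.1219e+15 Hz

The threshold frequency is when the photon energy equals the work function:
hf₀ = φ

Solving for f₀:
f₀ = φ/h = (4.64 eV × 1.602×10⁻¹⁹ J/eV) / (6.626×10⁻³⁴ J·s)
f₀ = 1.1219e+15 Hz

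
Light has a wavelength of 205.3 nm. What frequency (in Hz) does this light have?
1.4603e+15 Hz

Using the wave equation: c = fλ

Solving for frequency:
f = c/λ = (3×10⁸ m/s) / (205.3×10⁻⁹ m)
f = 1.4603e+15 Hz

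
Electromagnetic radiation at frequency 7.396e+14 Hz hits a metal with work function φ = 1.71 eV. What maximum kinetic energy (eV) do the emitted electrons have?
1.3487 eV

Using Einstein's photoelectric equation: KE_max = hf - φ

First, calculate the photon energy:
E_photon = hf = (6.626×10⁻³⁴ J·s)(7.396e+14 Hz)
E_photon = 3.0587 eV

Then, the maximum kinetic energy:
KE_max = E_photon - φ = 3.0587 eV - 1.71 eV = 1.3487 eV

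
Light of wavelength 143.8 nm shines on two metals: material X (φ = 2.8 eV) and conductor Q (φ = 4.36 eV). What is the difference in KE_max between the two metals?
1.5600 eV

Using KE_max = hc/λ - φ for each metal:

Photon energy: E = hc/λ = 8.6220 eV

For material X (φ₁ = 2.8 eV):
KE₁ = E - φ₁ = 8.6220 - 2.8 = 5.8220 eV

For conductor Q (φ₂ = 4.36 eV):
KE₂ = E - φ₂ = 8.6220 - 4.36 = 4.2620 eV

Difference:
ΔKE = KE₁ - KE₂ = 5.8220 - 4.2620 = 1.5600 eV

Note: The difference equals the difference in work functions: 4.36 - 2.8 = 1.56 eV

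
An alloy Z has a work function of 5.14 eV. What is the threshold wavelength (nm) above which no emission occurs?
241.21 nm

The threshold wavelength is when the photon energy equals the work function:
hc/λ₀ = φ

Solving for λ₀:
λ₀ = hc/φ = (6.626×10⁻³⁴ J·s)(3×10⁸ m/s) / (5.14 eV × 1.602×10⁻¹⁹ J/eV)
λ₀ = 241.21 nm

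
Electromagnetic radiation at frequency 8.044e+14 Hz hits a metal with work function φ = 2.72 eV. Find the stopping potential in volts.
0.6067 V

The stopping potential V_s satisfies: eV_s = KE_max

First, find KE_max using Einstein's equation:
E_photon = hf = (6.626×10⁻³⁴ J·s)(8.044e+14 Hz) = 3.3267 eV
KE_max = E_photon - φ = 3.3267 - 2.72 = 0.6067 eV

Since eV_s = KE_max:
V_s = KE_max/e = 0.6067 V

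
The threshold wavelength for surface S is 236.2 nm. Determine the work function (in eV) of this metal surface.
5.25 eV

At the threshold wavelength, photon energy equals work function:
φ = hc/λ₀

Calculating:
φ = (6.626×10⁻³⁴ J·s)(3×10⁸ m/s) / (236.2×10⁻⁹ m)
φ = 5.25 eV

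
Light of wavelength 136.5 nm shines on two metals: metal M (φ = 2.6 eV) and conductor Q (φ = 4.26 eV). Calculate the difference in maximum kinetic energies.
1.6600 eV

Using KE_max = hc/λ - φ for each metal:

Photon energy: E = hc/λ = 9.0831 eV

For metal M (φ₁ = 2.6 eV):
KE₁ = E - φ₁ = 9.0831 - 2.6 = 6.4831 eV

For conductor Q (φ₂ = 4.26 eV):
KE₂ = E - φ₂ = 9.0831 - 4.26 = 4.8231 eV

Difference:
ΔKE = KE₁ - KE₂ = 6.4831 - 4.8231 = 1.6600 eV

Note: The difference equals the difference in work functions: 4.26 - 2.6 = 1.66 eV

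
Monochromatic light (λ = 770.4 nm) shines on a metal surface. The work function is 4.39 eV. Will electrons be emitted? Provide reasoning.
No

For photoemission, the photon energy must exceed the work function.

Photon energy: E = hc/λ = 1.6093 eV
Work function: φ = 4.39 eV

Since E_photon (1.6093 eV) < φ (4.39 eV), photoemission will NOT occur.
The threshold wavelength is λ₀ = hc/φ = 282.4 nm.
Since 770.4 nm > 282.4 nm, the photons lack sufficient energy.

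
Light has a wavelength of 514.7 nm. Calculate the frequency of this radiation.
5.8246e+14 Hz

Using the wave equation: c = fλ

Solving for frequency:
f = c/λ = (3×10⁸ m/s) / (514.7×10⁻⁹ m)
f = 5.8246e+14 Hz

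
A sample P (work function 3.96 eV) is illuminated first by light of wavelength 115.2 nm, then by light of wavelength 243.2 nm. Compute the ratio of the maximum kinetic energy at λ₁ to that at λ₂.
5.9774

Using Einstein's equation: KE_max = hc/λ - φ

For λ₁ = 115.2 nm:
E₁ = hc/λ₁ = 10.7625 eV
KE₁ = E₁ - φ = 10.7625 - 3.96 = 6.8025 eV

For λ₂ = 243.2 nm:
E₂ = hc/λ₂ = 5.0980 eV
KE₂ = E₂ - φ = 5.0980 - 3.96 = 1.1380 eV

Ratio: KE₁/KE₂ = 6.8025/1.1380 = 5.9774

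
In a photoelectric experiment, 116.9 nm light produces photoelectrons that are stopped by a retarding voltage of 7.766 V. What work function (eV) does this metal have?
2.84 eV

The stopping potential gives the maximum kinetic energy: KE_max = eV_s = 7.766 eV

From Einstein's photoelectric equation: KE_max = hc/λ - φ
Rearranging: φ = hc/λ - KE_max

Calculate photon energy:
E_photon = hc/λ = (6.626×10⁻³⁴ J·s)(3×10⁸ m/s) / (116.9×10⁻⁹ m) = 10.6060 eV

Therefore:
φ = 10.6060 - 7.766 = 2.84 eV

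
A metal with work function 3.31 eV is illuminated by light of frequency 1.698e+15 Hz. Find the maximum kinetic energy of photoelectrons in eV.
3.7124 eV

Using Einstein's photoelectric equation: KE_max = hf - φ

First, calculate the photon energy:
E_photon = hf = (6.626×10⁻³⁴ J·s)(1.698e+15 Hz)
E_photon = 7.0224 eV

Then, the maximum kinetic energy:
KE_max = E_photon - φ = 7.0224 eV - 3.31 eV = 3.7124 eV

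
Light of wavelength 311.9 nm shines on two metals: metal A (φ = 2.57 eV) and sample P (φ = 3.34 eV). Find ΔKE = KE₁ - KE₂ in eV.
0.7700 eV

Using KE_max = hc/λ - φ for each metal:

Photon energy: E = hc/λ = 3.9751 eV

For metal A (φ₁ = 2.57 eV):
KE₁ = E - φ₁ = 3.9751 - 2.57 = 1.4051 eV

For sample P (φ₂ = 3.34 eV):
KE₂ = E - φ₂ = 3.9751 - 3.34 = 0.6351 eV

Difference:
ΔKE = KE₁ - KE₂ = 1.4051 - 0.6351 = 0.7700 eV

Note: The difference equals the difference in work functions: 3.34 - 2.57 = 0.77 eV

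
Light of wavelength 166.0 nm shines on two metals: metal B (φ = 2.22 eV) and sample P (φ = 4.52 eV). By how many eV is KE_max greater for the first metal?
2.3000 eV

Using KE_max = hc/λ - φ for each metal:

Photon energy: E = hc/λ = 7.4689 eV

For metal B (φ₁ = 2.22 eV):
KE₁ = E - φ₁ = 7.4689 - 2.22 = 5.2489 eV

For sample P (φ₂ = 4.52 eV):
KE₂ = E - φ₂ = 7.4689 - 4.52 = 2.9489 eV

Difference:
ΔKE = KE₁ - KE₂ = 5.2489 - 2.9489 = 2.3000 eV

Note: The difference equals the difference in work functions: 4.52 - 2.22 = 2.30 eV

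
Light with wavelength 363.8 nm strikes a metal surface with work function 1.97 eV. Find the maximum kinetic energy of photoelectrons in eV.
1.4380 eV

Using Einstein's photoelectric equation: KE_max = hf - φ = hc/λ - φ

First, calculate the photon energy:
E_photon = hc/λ = (6.626×10⁻³⁴ J·s)(3×10⁸ m/s) / (363.8×10⁻⁹ m)
E_photon = 3.4080 eV

Then, the maximum kinetic energy:
KE_max = E_photon - φ = 3.4080 eV - 1.97 eV = 1.4380 eV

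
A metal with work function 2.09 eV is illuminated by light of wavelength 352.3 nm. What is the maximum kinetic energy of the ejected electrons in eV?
1.4293 eV

Using Einstein's photoelectric equation: KE_max = hf - φ = hc/λ - φ

First, calculate the photon energy:
E_photon = hc/λ = (6.626×10⁻³⁴ J·s)(3×10⁸ m/s) / (352.3×10⁻⁹ m)
E_photon = 3.5193 eV

Then, the maximum kinetic energy:
KE_max = E_photon - φ = 3.5193 eV - 2.09 eV = 1.4293 eV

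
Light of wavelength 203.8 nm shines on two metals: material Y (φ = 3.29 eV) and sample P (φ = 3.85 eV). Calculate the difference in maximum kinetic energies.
0.5600 eV

Using KE_max = hc/λ - φ for each metal:

Photon energy: E = hc/λ = 6.0836 eV

For material Y (φ₁ = 3.29 eV):
KE₁ = E - φ₁ = 6.0836 - 3.29 = 2.7936 eV

For sample P (φ₂ = 3.85 eV):
KE₂ = E - φ₂ = 6.0836 - 3.85 = 2.2336 eV

Difference:
ΔKE = KE₁ - KE₂ = 2.7936 - 2.2336 = 0.5600 eV

Note: The difference equals the difference in work functions: 3.85 - 3.29 = 0.56 eV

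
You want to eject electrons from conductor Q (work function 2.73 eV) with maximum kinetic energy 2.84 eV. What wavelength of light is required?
222.59 nm

From Einstein's equation: KE_max = hc/λ - φ

Rearranging for λ:
hc/λ = KE_max + φ
λ = hc/(KE_max + φ)

Required photon energy:
E_photon = KE_max + φ = 2.84 + 2.73 = 5.57 eV

Required wavelength:
λ = hc/E_photon = (6.626×10⁻³⁴)(3×10⁸) / (5.57 × 1.602×10⁻¹⁹)
λ = 222.59 nm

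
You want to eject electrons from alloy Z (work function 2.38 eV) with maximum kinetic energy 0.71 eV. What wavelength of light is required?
401.24 nm

From Einstein's equation: KE_max = hc/λ - φ

Rearranging for λ:
hc/λ = KE_max + φ
λ = hc/(KE_max + φ)

Required photon energy:
E_photon = KE_max + φ = 0.71 + 2.38 = 3.09 eV

Required wavelength:
λ = hc/E_photon = (6.626×10⁻³⁴)(3×10⁸) / (3.09 × 1.602×10⁻¹⁹)
λ = 401.24 nm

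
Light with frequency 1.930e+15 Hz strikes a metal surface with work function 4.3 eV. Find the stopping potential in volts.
3.6818 V

The stopping potential V_s satisfies: eV_s = KE_max

First, find KE_max using Einstein's equation:
E_photon = hf = (6.626×10⁻³⁴ J·s)(1.930e+15 Hz) = 7.9818 eV
KE_max = E_photon - φ = 7.9818 - 4.3 = 3.6818 eV

Since eV_s = KE_max:
V_s = KE_max/e = 3.6818 V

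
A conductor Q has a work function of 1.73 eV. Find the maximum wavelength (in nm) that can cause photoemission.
716.67 nm

The threshold wavelength is when the photon energy equals the work function:
hc/λ₀ = φ

Solving for λ₀:
λ₀ = hc/φ = (6.626×10⁻³⁴ J·s)(3×10⁸ m/s) / (1.73 eV × 1.602×10⁻¹⁹ J/eV)
λ₀ = 716.67 nm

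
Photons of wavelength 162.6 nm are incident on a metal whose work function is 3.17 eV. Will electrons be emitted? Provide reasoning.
Yes

For photoemission, the photon energy must exceed the work function.

Photon energy: E = hc/λ = 7.6251 eV
Work function: φ = 3.17 eV

Since E_photon (7.6251 eV) > φ (3.17 eV), photoemission WILL occur.
The threshold wavelength is λ₀ = hc/φ = 391.1 nm.
Since 162.6 nm < 391.1 nm, the light has sufficient energy.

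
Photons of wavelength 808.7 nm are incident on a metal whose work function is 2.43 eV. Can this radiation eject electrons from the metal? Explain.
No

For photoemission, the photon energy must exceed the work function.

Photon energy: E = hc/λ = 1.5331 eV
Work function: φ = 2.43 eV

Since E_photon (1.5331 eV) < φ (2.43 eV), photoemission will NOT occur.
The threshold wavelength is λ₀ = hc/φ = 510.2 nm.
Since 808.7 nm > 510.2 nm, the photons lack sufficient energy.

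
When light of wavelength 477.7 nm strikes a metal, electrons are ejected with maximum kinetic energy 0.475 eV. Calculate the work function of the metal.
2.12 eV

From Einstein's photoelectric equation: KE_max = hf - φ = hc/λ - φ

Rearranging for φ:
φ = hc/λ - KE_max

Calculate photon energy:
E_photon = hc/λ = 2.5954 eV

Therefore:
φ = 2.5954 - 0.475 = 2.12 eV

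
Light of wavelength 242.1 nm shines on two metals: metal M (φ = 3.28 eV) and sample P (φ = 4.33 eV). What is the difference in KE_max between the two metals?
1.0500 eV

Using KE_max = hc/λ - φ for each metal:

Photon energy: E = hc/λ = 5.1212 eV

For metal M (φ₁ = 3.28 eV):
KE₁ = E - φ₁ = 5.1212 - 3.28 = 1.8412 eV

For sample P (φ₂ = 4.33 eV):
KE₂ = E - φ₂ = 5.1212 - 4.33 = 0.7912 eV

Difference:
ΔKE = KE₁ - KE₂ = 1.8412 - 0.7912 = 1.0500 eV

Note: The difference equals the difference in work functions: 4.33 - 3.28 = 1.05 eV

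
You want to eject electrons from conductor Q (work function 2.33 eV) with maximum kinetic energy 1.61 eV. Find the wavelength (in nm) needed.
314.68 nm

From Einstein's equation: KE_max = hc/λ - φ

Rearranging for λ:
hc/λ = KE_max + φ
λ = hc/(KE_max + φ)

Required photon energy:
E_photon = KE_max + φ = 1.61 + 2.33 = 3.94 eV

Required wavelength:
λ = hc/E_photon = (6.626×10⁻³⁴)(3×10⁸) / (3.94 × 1.602×10⁻¹⁹)
λ = 314.68 nm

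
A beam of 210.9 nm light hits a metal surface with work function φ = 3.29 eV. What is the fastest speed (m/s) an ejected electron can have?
9.5428e+05 m/s

First, find the maximum kinetic energy:
E_photon = hc/λ = 5.8788 eV
KE_max = E_photon - φ = 5.8788 - 3.29 = 2.5888 eV

Convert to Joules: KE_max = 2.5888 × 1.602×10⁻¹⁹ J = 4.1477e-19 J

Then use KE = ½mv² to find velocity:
v = √(2·KE/m) = √(2 × 4.1477e-19 J / 9.109e-31 kg)
v = 9.5428e+05 m/s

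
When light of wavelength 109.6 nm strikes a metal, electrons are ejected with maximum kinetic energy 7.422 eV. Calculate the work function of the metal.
3.89 eV

From Einstein's photoelectric equation: KE_max = hf - φ = hc/λ - φ

Rearranging for φ:
φ = hc/λ - KE_max

Calculate photon energy:
E_photon = hc/λ = 11.3124 eV

Therefore:
φ = 11.3124 - 7.422 = 3.89 eV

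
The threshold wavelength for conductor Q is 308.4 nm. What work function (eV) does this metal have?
4.02 eV

At the threshold wavelength, photon energy equals work function:
φ = hc/λ₀

Calculating:
φ = (6.626×10⁻³⁴ J·s)(3×10⁸ m/s) / (308.4×10⁻⁹ m)
φ = 4.02 eV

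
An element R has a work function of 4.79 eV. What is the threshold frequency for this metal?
1.1582e+15 Hz

The threshold frequency is when the photon energy equals the work function:
hf₀ = φ

Solving for f₀:
f₀ = φ/h = (4.79 eV × 1.602×10⁻¹⁹ J/eV) / (6.626×10⁻³⁴ J·s)
f₀ = 1.1582e+15 Hz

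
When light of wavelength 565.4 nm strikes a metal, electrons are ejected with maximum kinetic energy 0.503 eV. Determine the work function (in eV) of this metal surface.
1.69 eV

From Einstein's photoelectric equation: KE_max = hf - φ = hc/λ - φ

Rearranging for φ:
φ = hc/λ - KE_max

Calculate photon energy:
E_photon = hc/λ = 2.1929 eV

Therefore:
φ = 2.1929 - 0.503 = 1.69 eV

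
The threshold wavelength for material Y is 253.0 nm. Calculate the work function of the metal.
4.90 eV

At the threshold wavelength, photon energy equals work function:
φ = hc/λ₀

Calculating:
φ = (6.626×10⁻³⁴ J·s)(3×10⁸ m/s) / (253.0×10⁻⁹ m)
φ = 4.90 eV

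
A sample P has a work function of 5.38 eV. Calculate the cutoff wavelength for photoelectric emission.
230.45 nm

The threshold wavelength is when the photon energy equals the work function:
hc/λ₀ = φ

Solving for λ₀:
λ₀ = hc/φ = (6.626×10⁻³⁴ J·s)(3×10⁸ m/s) / (5.38 eV × 1.602×10⁻¹⁹ J/eV)
λ₀ = 230.45 nm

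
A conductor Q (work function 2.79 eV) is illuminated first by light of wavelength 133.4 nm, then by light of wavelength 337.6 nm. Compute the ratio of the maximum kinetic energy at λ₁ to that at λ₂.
7.3700

Using Einstein's equation: KE_max = hc/λ - φ

For λ₁ = 133.4 nm:
E₁ = hc/λ₁ = 9.2942 eV
KE₁ = E₁ - φ = 9.2942 - 2.79 = 6.5042 eV

For λ₂ = 337.6 nm:
E₂ = hc/λ₂ = 3.6725 eV
KE₂ = E₂ - φ = 3.6725 - 2.79 = 0.8825 eV

Ratio: KE₁/KE₂ = 6.5042/0.8825 = 7.3700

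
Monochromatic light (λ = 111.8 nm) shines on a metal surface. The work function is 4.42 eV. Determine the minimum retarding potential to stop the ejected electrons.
6.6698 V

The stopping potential V_s satisfies: eV_s = KE_max

First, find KE_max using Einstein's equation:
E_photon = hc/λ = 11.0898 eV
KE_max = E_photon - φ = 11.0898 - 4.42 = 6.6698 eV

Since eV_s = KE_max:
V_s = KE_max/e = 6.6698 V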